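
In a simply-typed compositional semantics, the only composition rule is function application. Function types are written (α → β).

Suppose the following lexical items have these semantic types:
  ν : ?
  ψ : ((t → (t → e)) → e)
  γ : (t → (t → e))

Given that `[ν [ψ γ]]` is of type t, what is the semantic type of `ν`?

(e → t)

At [ν [ψ γ]] (required: t): [ψ γ] is e, which is not a function with range t; hence ν is the functor — type (e → t).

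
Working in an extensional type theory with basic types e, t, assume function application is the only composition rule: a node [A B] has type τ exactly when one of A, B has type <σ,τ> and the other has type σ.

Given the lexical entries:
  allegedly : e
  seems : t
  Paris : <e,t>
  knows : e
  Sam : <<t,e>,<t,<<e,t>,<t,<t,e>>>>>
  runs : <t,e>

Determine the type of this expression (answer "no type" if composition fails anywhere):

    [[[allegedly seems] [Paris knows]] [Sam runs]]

no type

[allegedly seems]: e with t — neither is a function whose domain matches the other; composition fails here.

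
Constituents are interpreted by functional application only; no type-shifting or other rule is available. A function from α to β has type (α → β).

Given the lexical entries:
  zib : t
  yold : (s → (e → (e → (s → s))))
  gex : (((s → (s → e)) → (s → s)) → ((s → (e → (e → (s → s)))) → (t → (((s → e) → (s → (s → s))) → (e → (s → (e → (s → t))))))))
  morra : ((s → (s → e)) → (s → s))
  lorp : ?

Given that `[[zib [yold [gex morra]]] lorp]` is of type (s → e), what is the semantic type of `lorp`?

((((s → e) → (s → (s → s))) → (e → (s → (e → (s → t))))) → (s → e))

[[zib [yold [gex morra]]] lorp] must have type (s → e). The sister [zib [yold [gex morra]]] has type (((s → e) → (s → (s → s))) → (e → (s → (e → (s → t))))); that is not a function onto (s → e), so lorp must be the functor, of type ((((s → e) → (s → (s → s))) → (e → (s → (e → (s → t))))) → (s → e)).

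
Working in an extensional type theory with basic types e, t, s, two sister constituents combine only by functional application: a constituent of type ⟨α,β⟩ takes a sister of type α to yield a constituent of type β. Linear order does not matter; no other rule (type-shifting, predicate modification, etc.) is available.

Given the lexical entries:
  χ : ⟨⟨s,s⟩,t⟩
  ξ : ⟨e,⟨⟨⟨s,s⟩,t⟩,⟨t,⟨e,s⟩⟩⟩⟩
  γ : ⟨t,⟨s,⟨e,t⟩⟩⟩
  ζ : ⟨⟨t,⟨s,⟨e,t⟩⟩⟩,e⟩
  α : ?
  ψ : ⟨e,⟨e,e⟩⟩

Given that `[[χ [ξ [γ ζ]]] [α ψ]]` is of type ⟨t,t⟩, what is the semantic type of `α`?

⟨⟨e,⟨e,e⟩⟩,⟨⟨t,⟨e,s⟩⟩,⟨t,t⟩⟩⟩

At [[χ [ξ [γ ζ]]] [α ψ]] (required: ⟨t,t⟩): [χ [ξ [γ ζ]]] is ⟨t,⟨e,s⟩⟩, which is not a function with range ⟨t,t⟩; hence [α ψ] is the functor — type ⟨⟨t,⟨e,s⟩⟩,⟨t,t⟩⟩.
At [α ψ] (required: ⟨⟨t,⟨e,s⟩⟩,⟨t,t⟩⟩): ψ is ⟨e,⟨e,e⟩⟩, which is not a function with range ⟨⟨t,⟨e,s⟩⟩,⟨t,t⟩⟩; hence α is the functor — type ⟨⟨e,⟨e,e⟩⟩,⟨⟨t,⟨e,s⟩⟩,⟨t,t⟩⟩⟩.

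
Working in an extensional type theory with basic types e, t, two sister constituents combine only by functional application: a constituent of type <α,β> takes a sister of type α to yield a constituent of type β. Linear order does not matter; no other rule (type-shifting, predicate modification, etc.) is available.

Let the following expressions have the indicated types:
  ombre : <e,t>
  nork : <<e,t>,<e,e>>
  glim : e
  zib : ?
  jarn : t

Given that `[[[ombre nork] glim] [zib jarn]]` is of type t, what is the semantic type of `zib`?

<t,<e,t>>

[[[ombre nork] glim] [zib jarn]] must have type t. The sister [[ombre nork] glim] has type e; that is not a function onto t, so [zib jarn] must be the functor, of type <e,t>.
[zib jarn] must have type <e,t>. The sister jarn has type t; that is not a function onto <e,t>, so zib must be the functor, of type <t,<e,t>>.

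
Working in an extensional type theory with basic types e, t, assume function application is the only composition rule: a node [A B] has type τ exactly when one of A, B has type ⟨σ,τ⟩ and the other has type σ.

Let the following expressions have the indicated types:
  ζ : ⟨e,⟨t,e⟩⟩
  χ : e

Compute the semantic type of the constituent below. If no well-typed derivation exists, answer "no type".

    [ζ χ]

⟨t,e⟩

[ζ χ]: ⟨e,⟨t,e⟩⟩ applied to e yields ⟨t,e⟩.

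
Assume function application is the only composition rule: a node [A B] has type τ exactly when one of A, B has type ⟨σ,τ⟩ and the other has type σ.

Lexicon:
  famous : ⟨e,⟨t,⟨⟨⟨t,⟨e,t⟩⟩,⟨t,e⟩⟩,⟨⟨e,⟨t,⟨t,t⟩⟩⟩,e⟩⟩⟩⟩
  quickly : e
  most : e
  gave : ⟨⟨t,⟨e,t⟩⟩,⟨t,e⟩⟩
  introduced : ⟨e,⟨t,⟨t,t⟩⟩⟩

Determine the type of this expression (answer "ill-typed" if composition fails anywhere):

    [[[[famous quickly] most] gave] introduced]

ill-typed

At [famous quickly], famous : ⟨e,⟨t,⟨⟨⟨t,⟨e,t⟩⟩,⟨t,e⟩⟩,⟨⟨e,⟨t,⟨t,t⟩⟩⟩,e⟩⟩⟩⟩ takes quickly : e, giving ⟨t,⟨⟨⟨t,⟨e,t⟩⟩,⟨t,e⟩⟩,⟨⟨e,⟨t,⟨t,t⟩⟩⟩,e⟩⟩⟩.
At [[famous quickly] most]: neither ⟨t,⟨⟨⟨t,⟨e,t⟩⟩,⟨t,e⟩⟩,⟨⟨e,⟨t,⟨t,t⟩⟩⟩,e⟩⟩⟩ nor e can take the other as argument; the node is ill-typed.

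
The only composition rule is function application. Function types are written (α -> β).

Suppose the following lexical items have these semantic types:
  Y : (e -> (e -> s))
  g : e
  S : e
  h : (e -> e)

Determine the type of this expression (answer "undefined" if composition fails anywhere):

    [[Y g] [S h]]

s

[Y g]: Y is (e -> (e -> s)), g is e; result (e -> s).
[S h]: h is (e -> e), S is e; result e.
[[Y g] [S h]]: [Y g] is (e -> s), [S h] is e; result s.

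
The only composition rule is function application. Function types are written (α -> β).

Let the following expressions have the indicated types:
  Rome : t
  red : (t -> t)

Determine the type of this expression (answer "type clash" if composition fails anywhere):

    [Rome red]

t

At [Rome red], red : (t -> t) takes Rome : t, giving t.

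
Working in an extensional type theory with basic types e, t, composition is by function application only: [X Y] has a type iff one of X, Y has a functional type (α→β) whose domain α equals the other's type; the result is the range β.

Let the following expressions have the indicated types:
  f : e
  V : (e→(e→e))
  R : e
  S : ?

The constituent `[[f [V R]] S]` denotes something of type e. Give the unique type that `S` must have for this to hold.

For [[f [V R]] S] to have type e with [f [V R]] of type e, S must be the function: S : (e→e).

(e→e)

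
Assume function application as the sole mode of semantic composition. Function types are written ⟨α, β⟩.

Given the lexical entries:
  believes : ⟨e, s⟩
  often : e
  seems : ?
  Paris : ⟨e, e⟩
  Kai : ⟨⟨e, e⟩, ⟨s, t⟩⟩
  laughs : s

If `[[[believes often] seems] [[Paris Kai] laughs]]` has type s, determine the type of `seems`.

⟨s, ⟨t, s⟩⟩

At [[[believes often] seems] [[Paris Kai] laughs]] (required: s): [[Paris Kai] laughs] is t, which is not a function with range s; hence [[believes often] seems] is the functor — type ⟨t, s⟩.
At [[believes often] seems] (required: ⟨t, s⟩): [believes often] is s, which is not a function with range ⟨t, s⟩; hence seems is the functor — type ⟨s, ⟨t, s⟩⟩.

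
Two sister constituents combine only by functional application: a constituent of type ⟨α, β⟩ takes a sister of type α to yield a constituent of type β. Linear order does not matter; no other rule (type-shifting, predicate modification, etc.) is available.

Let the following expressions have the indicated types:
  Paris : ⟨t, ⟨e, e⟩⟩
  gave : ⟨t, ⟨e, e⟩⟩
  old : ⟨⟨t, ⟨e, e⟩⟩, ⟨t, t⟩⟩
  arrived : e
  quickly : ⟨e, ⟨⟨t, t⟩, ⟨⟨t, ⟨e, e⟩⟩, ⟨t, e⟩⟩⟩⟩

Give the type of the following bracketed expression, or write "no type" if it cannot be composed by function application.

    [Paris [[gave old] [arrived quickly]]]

⟨t, e⟩

[gave old] — old of type ⟨⟨t, ⟨e, e⟩⟩, ⟨t, t⟩⟩ combines with gave of type ⟨t, ⟨e, e⟩⟩: type ⟨t, t⟩.
[arrived quickly] — quickly of type ⟨e, ⟨⟨t, t⟩, ⟨⟨t, ⟨e, e⟩⟩, ⟨t, e⟩⟩⟩⟩ combines with arrived of type e: type ⟨⟨t, t⟩, ⟨⟨t, ⟨e, e⟩⟩, ⟨t, e⟩⟩⟩.
[[gave old] [arrived quickly]] — [arrived quickly] of type ⟨⟨t, t⟩, ⟨⟨t, ⟨e, e⟩⟩, ⟨t, e⟩⟩⟩ combines with [gave old] of type ⟨t, t⟩: type ⟨⟨t, ⟨e, e⟩⟩, ⟨t, e⟩⟩.
[Paris [[gave old] [arrived quickly]]] — [[gave old] [arrived quickly]] of type ⟨⟨t, ⟨e, e⟩⟩, ⟨t, e⟩⟩ combines with Paris of type ⟨t, ⟨e, e⟩⟩: type ⟨t, e⟩.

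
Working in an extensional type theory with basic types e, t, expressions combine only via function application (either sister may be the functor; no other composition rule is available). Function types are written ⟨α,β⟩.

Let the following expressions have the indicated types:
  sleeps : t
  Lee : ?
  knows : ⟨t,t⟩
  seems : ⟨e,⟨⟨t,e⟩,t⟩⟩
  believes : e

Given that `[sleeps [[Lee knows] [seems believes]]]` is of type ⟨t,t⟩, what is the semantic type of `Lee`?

⟨⟨t,t⟩,⟨⟨⟨t,e⟩,t⟩,⟨t,⟨t,t⟩⟩⟩⟩

For [sleeps [[Lee knows] [seems believes]]] to have type ⟨t,t⟩ with sleeps of type t, [[Lee knows] [seems believes]] must be the function: [[Lee knows] [seems believes]] : ⟨t,⟨t,t⟩⟩.
For [[Lee knows] [seems believes]] to have type ⟨t,⟨t,t⟩⟩ with [seems believes] of type ⟨⟨t,e⟩,t⟩, [Lee knows] must be the function: [Lee knows] : ⟨⟨⟨t,e⟩,t⟩,⟨t,⟨t,t⟩⟩⟩.
For [Lee knows] to have type ⟨⟨⟨t,e⟩,t⟩,⟨t,⟨t,t⟩⟩⟩ with knows of type ⟨t,t⟩, Lee must be the function: Lee : ⟨⟨t,t⟩,⟨⟨⟨t,e⟩,t⟩,⟨t,⟨t,t⟩⟩⟩⟩.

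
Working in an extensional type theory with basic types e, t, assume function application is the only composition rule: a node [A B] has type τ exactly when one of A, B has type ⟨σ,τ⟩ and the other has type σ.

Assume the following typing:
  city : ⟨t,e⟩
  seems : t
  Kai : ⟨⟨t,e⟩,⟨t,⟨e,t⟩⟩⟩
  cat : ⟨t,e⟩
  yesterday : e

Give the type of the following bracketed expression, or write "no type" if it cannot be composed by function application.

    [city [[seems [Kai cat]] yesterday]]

At [Kai cat], Kai : ⟨⟨t,e⟩,⟨t,⟨e,t⟩⟩⟩ takes cat : ⟨t,e⟩, giving ⟨t,⟨e,t⟩⟩.
At [seems [Kai cat]], [Kai cat] : ⟨t,⟨e,t⟩⟩ takes seems : t, giving ⟨e,t⟩.
At [[seems [Kai cat]] yesterday], [seems [Kai cat]] : ⟨e,t⟩ takes yesterday : e, giving t.
At [city [[seems [Kai cat]] yesterday]], city : ⟨t,e⟩ takes [[seems [Kai cat]] yesterday] : t, giving e.

e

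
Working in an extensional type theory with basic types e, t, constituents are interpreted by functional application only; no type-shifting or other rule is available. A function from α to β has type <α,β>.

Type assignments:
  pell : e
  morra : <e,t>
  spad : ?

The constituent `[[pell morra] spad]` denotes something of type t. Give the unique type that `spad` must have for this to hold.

<t,t>

[[pell morra] spad] is required to be t. [pell morra] : t cannot yield t as functor, so spad : <t,t>.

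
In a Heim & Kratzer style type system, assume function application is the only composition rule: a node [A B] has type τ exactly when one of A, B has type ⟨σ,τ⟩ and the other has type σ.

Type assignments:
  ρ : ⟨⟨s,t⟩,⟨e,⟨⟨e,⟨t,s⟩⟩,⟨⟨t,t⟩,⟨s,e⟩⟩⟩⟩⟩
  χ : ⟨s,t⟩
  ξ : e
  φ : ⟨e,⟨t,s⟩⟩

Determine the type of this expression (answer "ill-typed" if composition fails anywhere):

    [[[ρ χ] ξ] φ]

[ρ χ]: functor ρ : ⟨⟨s,t⟩,⟨e,⟨⟨e,⟨t,s⟩⟩,⟨⟨t,t⟩,⟨s,e⟩⟩⟩⟩⟩, argument χ : ⟨s,t⟩; result ⟨e,⟨⟨e,⟨t,s⟩⟩,⟨⟨t,t⟩,⟨s,e⟩⟩⟩⟩.
[[ρ χ] ξ]: functor [ρ χ] : ⟨e,⟨⟨e,⟨t,s⟩⟩,⟨⟨t,t⟩,⟨s,e⟩⟩⟩⟩, argument ξ : e; result ⟨⟨e,⟨t,s⟩⟩,⟨⟨t,t⟩,⟨s,e⟩⟩⟩.
[[[ρ χ] ξ] φ]: functor [[ρ χ] ξ] : ⟨⟨e,⟨t,s⟩⟩,⟨⟨t,t⟩,⟨s,e⟩⟩⟩, argument φ : ⟨e,⟨t,s⟩⟩; result ⟨⟨t,t⟩,⟨s,e⟩⟩.

⟨⟨t,t⟩,⟨s,e⟩⟩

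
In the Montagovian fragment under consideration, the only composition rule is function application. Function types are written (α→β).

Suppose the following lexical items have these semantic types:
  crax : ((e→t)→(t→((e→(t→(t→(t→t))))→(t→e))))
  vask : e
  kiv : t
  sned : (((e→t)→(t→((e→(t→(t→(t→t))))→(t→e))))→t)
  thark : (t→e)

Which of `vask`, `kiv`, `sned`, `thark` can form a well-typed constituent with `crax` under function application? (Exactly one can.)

sned

vask : e — crax needs (e→t); vask needs nothing (atomic); neither fits.
kiv : t — crax needs (e→t); kiv needs nothing (atomic); neither fits.
sned — combines: sned : (((e→t)→(t→((e→(t→(t→(t→t))))→(t→e))))→t) takes crax : ((e→t)→(t→((e→(t→(t→(t→t))))→(t→e)))) as argument, giving t.
thark : (t→e) — crax needs (e→t); thark needs t; neither fits.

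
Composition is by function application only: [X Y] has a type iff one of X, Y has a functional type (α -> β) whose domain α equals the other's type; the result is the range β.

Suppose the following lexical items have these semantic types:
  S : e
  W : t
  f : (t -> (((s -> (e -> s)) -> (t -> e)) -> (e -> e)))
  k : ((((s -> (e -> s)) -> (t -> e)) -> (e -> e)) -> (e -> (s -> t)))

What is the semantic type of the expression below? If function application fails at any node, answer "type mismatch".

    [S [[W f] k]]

(s -> t)

[W f]: f is (t -> (((s -> (e -> s)) -> (t -> e)) -> (e -> e))), W is t; result (((s -> (e -> s)) -> (t -> e)) -> (e -> e)).
[[W f] k]: k is ((((s -> (e -> s)) -> (t -> e)) -> (e -> e)) -> (e -> (s -> t))), [W f] is (((s -> (e -> s)) -> (t -> e)) -> (e -> e)); result (e -> (s -> t)).
[S [[W f] k]]: [[W f] k] is (e -> (s -> t)), S is e; result (s -> t).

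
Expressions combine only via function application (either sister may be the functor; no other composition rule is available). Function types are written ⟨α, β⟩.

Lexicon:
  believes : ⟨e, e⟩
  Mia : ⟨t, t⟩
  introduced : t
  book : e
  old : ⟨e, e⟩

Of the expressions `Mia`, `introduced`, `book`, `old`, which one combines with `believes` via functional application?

Mia : ⟨t, t⟩ — neither side's domain matches the other.
introduced : t — neither side's domain matches the other.
book — combines: believes : ⟨e, e⟩ takes book : e as argument, giving e.
old : ⟨e, e⟩ — neither side's domain matches the other.

book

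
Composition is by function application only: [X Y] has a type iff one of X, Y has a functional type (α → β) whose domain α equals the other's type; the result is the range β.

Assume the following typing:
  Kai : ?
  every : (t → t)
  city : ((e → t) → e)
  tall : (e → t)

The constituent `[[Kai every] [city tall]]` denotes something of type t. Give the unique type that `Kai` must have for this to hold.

For [[Kai every] [city tall]] to have type t with [city tall] of type e, [Kai every] must be the function: [Kai every] : (e → t).
For [Kai every] to have type (e → t) with every of type (t → t), Kai must be the function: Kai : ((t → t) → (e → t)).

((t → t) → (e → t))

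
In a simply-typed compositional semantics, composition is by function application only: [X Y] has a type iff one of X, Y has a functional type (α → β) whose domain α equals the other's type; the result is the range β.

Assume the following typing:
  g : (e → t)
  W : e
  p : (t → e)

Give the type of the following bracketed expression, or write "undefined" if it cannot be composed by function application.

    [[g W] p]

[g W]: (e → t) applied to e yields t.
[[g W] p]: (t → e) applied to t yields e.

e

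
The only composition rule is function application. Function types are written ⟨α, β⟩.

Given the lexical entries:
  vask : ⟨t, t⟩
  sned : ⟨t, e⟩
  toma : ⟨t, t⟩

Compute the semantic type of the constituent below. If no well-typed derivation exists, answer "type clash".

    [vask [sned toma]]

type clash

[sned toma]: ⟨t, e⟩ and ⟨t, t⟩ cannot combine by function application — type clash.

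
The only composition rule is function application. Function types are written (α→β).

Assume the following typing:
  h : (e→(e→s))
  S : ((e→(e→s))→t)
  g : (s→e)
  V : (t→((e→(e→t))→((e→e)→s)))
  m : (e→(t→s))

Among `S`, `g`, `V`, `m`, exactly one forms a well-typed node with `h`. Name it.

S — combines: S : ((e→(e→s))→t) takes h : (e→(e→s)) as argument, giving t.
g : (s→e) — does not combine with h.
V : (t→((e→(e→t))→((e→e)→s))) — does not combine with h.
m : (e→(t→s)) — does not combine with h.

S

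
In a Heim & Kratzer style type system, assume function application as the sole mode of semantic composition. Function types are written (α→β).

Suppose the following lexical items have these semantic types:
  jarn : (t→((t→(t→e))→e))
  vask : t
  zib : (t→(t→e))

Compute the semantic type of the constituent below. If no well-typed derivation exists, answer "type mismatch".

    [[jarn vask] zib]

[jarn vask]: (t→((t→(t→e))→e)) applied to t yields ((t→(t→e))→e).
[[jarn vask] zib]: ((t→(t→e))→e) applied to (t→(t→e)) yields e.

e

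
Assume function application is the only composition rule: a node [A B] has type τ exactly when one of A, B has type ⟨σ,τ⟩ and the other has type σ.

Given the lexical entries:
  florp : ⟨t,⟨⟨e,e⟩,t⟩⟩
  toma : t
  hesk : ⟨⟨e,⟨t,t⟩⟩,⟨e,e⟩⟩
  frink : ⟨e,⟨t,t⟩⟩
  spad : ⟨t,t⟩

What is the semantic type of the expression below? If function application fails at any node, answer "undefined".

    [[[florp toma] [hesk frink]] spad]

[florp toma] — florp of type ⟨t,⟨⟨e,e⟩,t⟩⟩ combines with toma of type t: type ⟨⟨e,e⟩,t⟩.
[hesk frink] — hesk of type ⟨⟨e,⟨t,t⟩⟩,⟨e,e⟩⟩ combines with frink of type ⟨e,⟨t,t⟩⟩: type ⟨e,e⟩.
[[florp toma] [hesk frink]] — [florp toma] of type ⟨⟨e,e⟩,t⟩ combines with [hesk frink] of type ⟨e,e⟩: type t.
[[[florp toma] [hesk frink]] spad] — spad of type ⟨t,t⟩ combines with [[florp toma] [hesk frink]] of type t: type t.

t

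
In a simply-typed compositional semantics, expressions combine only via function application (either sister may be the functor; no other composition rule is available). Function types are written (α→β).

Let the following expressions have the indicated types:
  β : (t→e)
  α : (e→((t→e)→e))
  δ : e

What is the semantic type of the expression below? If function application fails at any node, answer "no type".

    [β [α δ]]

e

[α δ]: α is (e→((t→e)→e)), δ is e; result ((t→e)→e).
[β [α δ]]: [α δ] is ((t→e)→e), β is (t→e); result e.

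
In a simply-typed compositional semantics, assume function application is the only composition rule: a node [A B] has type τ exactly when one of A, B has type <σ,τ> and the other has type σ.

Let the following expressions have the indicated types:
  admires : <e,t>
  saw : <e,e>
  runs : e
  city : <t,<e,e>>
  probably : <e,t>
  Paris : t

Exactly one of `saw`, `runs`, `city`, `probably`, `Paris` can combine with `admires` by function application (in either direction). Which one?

runs

saw : <e,e> — does not combine with admires.
runs — combines: admires : <e,t> takes runs : e as argument, giving t.
city : <t,<e,e>> — does not combine with admires.
probably : <e,t> — does not combine with admires.
Paris : t — does not combine with admires.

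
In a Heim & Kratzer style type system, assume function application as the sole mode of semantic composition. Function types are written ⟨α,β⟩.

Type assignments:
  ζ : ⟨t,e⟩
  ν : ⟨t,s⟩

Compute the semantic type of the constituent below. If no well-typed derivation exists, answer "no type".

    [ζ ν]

At [ζ ν]: neither ⟨t,e⟩ nor ⟨t,s⟩ can take the other as argument; the node is ill-typed.

no type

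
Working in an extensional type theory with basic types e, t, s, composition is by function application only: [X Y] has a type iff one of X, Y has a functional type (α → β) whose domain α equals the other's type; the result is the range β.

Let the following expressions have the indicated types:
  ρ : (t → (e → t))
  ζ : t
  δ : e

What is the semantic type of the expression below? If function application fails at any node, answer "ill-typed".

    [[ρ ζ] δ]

[ρ ζ] — ρ of type (t → (e → t)) combines with ζ of type t: type (e → t).
[[ρ ζ] δ] — [ρ ζ] of type (e → t) combines with δ of type e: type t.

t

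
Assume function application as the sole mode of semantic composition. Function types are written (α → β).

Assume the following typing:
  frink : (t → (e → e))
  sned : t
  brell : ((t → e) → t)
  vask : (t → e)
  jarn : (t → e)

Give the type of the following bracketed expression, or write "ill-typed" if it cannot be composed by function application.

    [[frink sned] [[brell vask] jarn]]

[frink sned]: (t → (e → e)) applied to t yields (e → e).
[brell vask]: ((t → e) → t) applied to (t → e) yields t.
[[brell vask] jarn]: (t → e) applied to t yields e.
[[frink sned] [[brell vask] jarn]]: (e → e) applied to e yields e.

e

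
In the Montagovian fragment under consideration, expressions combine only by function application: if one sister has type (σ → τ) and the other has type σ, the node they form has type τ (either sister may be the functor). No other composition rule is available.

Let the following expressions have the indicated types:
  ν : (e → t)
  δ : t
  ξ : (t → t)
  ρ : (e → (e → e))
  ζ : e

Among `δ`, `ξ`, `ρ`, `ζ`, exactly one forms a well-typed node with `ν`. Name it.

ζ

δ : t — ν needs e; δ needs nothing (atomic); neither fits.
ξ : (t → t) — ν needs e; ξ needs t; neither fits.
ρ : (e → (e → e)) — ν needs e; ρ needs e; neither fits.
ζ — combines: ν : (e → t) takes ζ : e as argument, giving t.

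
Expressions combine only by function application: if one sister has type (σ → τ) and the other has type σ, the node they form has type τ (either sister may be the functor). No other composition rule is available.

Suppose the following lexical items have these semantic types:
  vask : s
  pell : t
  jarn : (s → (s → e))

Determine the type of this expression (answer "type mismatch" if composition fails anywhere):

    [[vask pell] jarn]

[vask pell]: s with t — neither is a function whose domain matches the other; composition fails here.

type mismatch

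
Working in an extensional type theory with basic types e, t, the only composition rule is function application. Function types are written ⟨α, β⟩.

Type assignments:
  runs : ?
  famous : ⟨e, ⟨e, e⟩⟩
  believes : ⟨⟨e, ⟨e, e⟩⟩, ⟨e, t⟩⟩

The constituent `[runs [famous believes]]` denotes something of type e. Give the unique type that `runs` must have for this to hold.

⟨⟨e, t⟩, e⟩

At [runs [famous believes]] (required: e): [famous believes] is ⟨e, t⟩, which is not a function with range e; hence runs is the functor — type ⟨⟨e, t⟩, e⟩.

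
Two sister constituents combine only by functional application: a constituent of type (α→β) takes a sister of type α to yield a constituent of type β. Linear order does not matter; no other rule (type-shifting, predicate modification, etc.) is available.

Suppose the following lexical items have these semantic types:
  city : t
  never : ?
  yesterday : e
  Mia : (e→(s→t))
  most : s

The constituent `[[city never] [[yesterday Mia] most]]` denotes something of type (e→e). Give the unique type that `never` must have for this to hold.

(t→(t→(e→e)))

At [[city never] [[yesterday Mia] most]] (required: (e→e)): [[yesterday Mia] most] is t, which is not a function with range (e→e); hence [city never] is the functor — type (t→(e→e)).
At [city never] (required: (t→(e→e))): city is t, which is not a function with range (t→(e→e)); hence never is the functor — type (t→(t→(e→e))).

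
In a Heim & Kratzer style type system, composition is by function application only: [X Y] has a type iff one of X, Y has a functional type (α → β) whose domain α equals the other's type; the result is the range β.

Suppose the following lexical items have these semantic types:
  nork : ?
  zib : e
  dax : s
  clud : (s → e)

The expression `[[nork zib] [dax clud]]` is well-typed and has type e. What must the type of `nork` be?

(e → (e → e))

For [[nork zib] [dax clud]] to have type e with [dax clud] of type e, [nork zib] must be the function: [nork zib] : (e → e).
For [nork zib] to have type (e → e) with zib of type e, nork must be the function: nork : (e → (e → e)).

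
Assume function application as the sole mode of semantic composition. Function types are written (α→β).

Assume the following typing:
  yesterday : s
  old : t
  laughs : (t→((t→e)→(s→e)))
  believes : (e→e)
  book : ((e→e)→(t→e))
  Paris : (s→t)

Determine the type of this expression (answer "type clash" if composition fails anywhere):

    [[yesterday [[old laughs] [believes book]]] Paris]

type clash

[old laughs] — laughs of type (t→((t→e)→(s→e))) combines with old of type t: type ((t→e)→(s→e)).
[believes book] — book of type ((e→e)→(t→e)) combines with believes of type (e→e): type (t→e).
[[old laughs] [believes book]] — [old laughs] of type ((t→e)→(s→e)) combines with [believes book] of type (t→e): type (s→e).
[yesterday [[old laughs] [believes book]]] — [[old laughs] [believes book]] of type (s→e) combines with yesterday of type s: type e.
[[yesterday [[old laughs] [believes book]]] Paris]: e with (s→t) — neither is a function whose domain matches the other; composition fails here.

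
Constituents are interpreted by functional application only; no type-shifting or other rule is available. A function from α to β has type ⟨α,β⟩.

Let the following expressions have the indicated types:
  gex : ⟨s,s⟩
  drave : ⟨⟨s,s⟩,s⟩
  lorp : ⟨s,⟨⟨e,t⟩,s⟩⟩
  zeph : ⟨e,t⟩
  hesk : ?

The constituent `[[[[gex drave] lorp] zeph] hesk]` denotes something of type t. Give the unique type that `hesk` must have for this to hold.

⟨s,t⟩

For [[[[gex drave] lorp] zeph] hesk] to have type t with [[[gex drave] lorp] zeph] of type s, hesk must be the function: hesk : ⟨s,t⟩.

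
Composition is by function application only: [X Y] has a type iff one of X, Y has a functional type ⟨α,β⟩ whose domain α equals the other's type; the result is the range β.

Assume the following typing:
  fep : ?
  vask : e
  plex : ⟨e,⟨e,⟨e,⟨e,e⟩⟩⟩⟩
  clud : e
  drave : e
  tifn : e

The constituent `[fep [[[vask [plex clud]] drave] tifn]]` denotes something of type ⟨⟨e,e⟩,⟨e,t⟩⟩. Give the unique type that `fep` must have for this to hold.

⟨e,⟨⟨e,e⟩,⟨e,t⟩⟩⟩

[fep [[[vask [plex clud]] drave] tifn]] is required to be ⟨⟨e,e⟩,⟨e,t⟩⟩. [[[vask [plex clud]] drave] tifn] : e cannot yield ⟨⟨e,e⟩,⟨e,t⟩⟩ as functor, so fep : ⟨e,⟨⟨e,e⟩,⟨e,t⟩⟩⟩.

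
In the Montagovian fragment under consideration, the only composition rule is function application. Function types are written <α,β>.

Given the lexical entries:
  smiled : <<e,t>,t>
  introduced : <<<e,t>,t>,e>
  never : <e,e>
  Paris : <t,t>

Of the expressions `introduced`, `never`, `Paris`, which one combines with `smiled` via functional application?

introduced — combines: introduced : <<<e,t>,t>,e> takes smiled : <<e,t>,t> as argument, giving e.
never : <e,e> — smiled needs <e,t>; never needs e; neither fits.
Paris : <t,t> — smiled needs <e,t>; Paris needs t; neither fits.

introduced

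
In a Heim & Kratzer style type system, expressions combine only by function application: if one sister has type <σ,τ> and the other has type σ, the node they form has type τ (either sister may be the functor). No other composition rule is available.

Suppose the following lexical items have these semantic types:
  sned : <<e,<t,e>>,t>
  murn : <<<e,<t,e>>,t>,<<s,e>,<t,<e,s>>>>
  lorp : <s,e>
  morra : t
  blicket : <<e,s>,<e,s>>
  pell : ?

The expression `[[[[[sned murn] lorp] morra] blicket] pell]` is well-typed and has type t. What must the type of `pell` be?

<<e,s>,t>

At [[[[[sned murn] lorp] morra] blicket] pell] (required: t): [[[[sned murn] lorp] morra] blicket] is <e,s>, which is not a function with range t; hence pell is the functor — type <<e,s>,t>.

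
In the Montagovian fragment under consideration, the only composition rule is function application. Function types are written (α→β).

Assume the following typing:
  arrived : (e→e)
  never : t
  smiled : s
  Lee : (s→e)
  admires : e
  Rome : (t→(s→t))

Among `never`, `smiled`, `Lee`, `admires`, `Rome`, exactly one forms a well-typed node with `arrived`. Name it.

admires

never : t — arrived needs e; never needs nothing (atomic); neither fits.
smiled : s — arrived needs e; smiled needs nothing (atomic); neither fits.
Lee : (s→e) — arrived needs e; Lee needs s; neither fits.
admires — combines: arrived : (e→e) takes admires : e as argument, giving e.
Rome : (t→(s→t)) — arrived needs e; Rome needs t; neither fits.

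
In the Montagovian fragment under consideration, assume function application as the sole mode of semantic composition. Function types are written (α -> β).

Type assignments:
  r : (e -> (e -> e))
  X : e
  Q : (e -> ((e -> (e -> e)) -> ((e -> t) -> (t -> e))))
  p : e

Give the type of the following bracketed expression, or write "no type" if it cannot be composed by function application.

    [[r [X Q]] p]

[X Q]: (e -> ((e -> (e -> e)) -> ((e -> t) -> (t -> e)))) applied to e yields ((e -> (e -> e)) -> ((e -> t) -> (t -> e))).
[r [X Q]]: ((e -> (e -> e)) -> ((e -> t) -> (t -> e))) applied to (e -> (e -> e)) yields ((e -> t) -> (t -> e)).
[[r [X Q]] p]: ((e -> t) -> (t -> e)) and e cannot combine by function application — type clash.

no type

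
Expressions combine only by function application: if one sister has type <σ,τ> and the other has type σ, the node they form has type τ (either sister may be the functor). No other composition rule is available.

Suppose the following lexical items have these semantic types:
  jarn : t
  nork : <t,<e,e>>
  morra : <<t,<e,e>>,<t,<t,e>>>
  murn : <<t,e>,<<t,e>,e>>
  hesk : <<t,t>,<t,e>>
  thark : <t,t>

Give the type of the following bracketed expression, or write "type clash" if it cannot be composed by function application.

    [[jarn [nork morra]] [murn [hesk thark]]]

e

[nork morra]: morra is <<t,<e,e>>,<t,<t,e>>>, nork is <t,<e,e>>; result <t,<t,e>>.
[jarn [nork morra]]: [nork morra] is <t,<t,e>>, jarn is t; result <t,e>.
[hesk thark]: hesk is <<t,t>,<t,e>>, thark is <t,t>; result <t,e>.
[murn [hesk thark]]: murn is <<t,e>,<<t,e>,e>>, [hesk thark] is <t,e>; result <<t,e>,e>.
[[jarn [nork morra]] [murn [hesk thark]]]: [murn [hesk thark]] is <<t,e>,e>, [jarn [nork morra]] is <t,e>; result e.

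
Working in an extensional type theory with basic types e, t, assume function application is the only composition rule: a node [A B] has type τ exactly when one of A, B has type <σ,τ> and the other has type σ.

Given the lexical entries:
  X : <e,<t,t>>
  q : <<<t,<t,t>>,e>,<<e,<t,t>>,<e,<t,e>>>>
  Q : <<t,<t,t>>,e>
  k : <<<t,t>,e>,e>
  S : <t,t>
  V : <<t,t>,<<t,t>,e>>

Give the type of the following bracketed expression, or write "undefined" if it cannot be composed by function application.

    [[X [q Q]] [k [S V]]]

<t,e>

At [q Q], q : <<<t,<t,t>>,e>,<<e,<t,t>>,<e,<t,e>>>> takes Q : <<t,<t,t>>,e>, giving <<e,<t,t>>,<e,<t,e>>>.
At [X [q Q]], [q Q] : <<e,<t,t>>,<e,<t,e>>> takes X : <e,<t,t>>, giving <e,<t,e>>.
At [S V], V : <<t,t>,<<t,t>,e>> takes S : <t,t>, giving <<t,t>,e>.
At [k [S V]], k : <<<t,t>,e>,e> takes [S V] : <<t,t>,e>, giving e.
At [[X [q Q]] [k [S V]]], [X [q Q]] : <e,<t,e>> takes [k [S V]] : e, giving <t,e>.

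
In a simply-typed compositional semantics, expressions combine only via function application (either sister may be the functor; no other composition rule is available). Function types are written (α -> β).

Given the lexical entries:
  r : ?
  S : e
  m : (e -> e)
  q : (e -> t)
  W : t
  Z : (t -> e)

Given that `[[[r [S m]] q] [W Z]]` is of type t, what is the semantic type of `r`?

(e -> ((e -> t) -> (e -> t)))

For [[[r [S m]] q] [W Z]] to have type t with [W Z] of type e, [[r [S m]] q] must be the function: [[r [S m]] q] : (e -> t).
For [[r [S m]] q] to have type (e -> t) with q of type (e -> t), [r [S m]] must be the function: [r [S m]] : ((e -> t) -> (e -> t)).
For [r [S m]] to have type ((e -> t) -> (e -> t)) with [S m] of type e, r must be the function: r : (e -> ((e -> t) -> (e -> t))).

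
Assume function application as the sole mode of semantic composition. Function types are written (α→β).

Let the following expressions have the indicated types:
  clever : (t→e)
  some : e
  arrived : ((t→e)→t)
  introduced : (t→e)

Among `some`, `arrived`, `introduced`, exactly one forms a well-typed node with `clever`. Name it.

arrived

some : e — neither side's domain matches the other.
arrived — combines: arrived : ((t→e)→t) takes clever : (t→e) as argument, giving t.
introduced : (t→e) — neither side's domain matches the other.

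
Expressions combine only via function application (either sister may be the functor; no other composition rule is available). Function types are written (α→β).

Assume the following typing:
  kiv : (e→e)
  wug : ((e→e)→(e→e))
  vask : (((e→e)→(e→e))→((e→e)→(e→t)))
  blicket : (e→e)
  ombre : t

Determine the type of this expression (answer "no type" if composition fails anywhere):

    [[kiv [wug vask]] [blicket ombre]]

[wug vask] — vask of type (((e→e)→(e→e))→((e→e)→(e→t))) combines with wug of type ((e→e)→(e→e)): type ((e→e)→(e→t)).
[kiv [wug vask]] — [wug vask] of type ((e→e)→(e→t)) combines with kiv of type (e→e): type (e→t).
[blicket ombre]: (e→e) with t — neither is a function whose domain matches the other; composition fails here.

no type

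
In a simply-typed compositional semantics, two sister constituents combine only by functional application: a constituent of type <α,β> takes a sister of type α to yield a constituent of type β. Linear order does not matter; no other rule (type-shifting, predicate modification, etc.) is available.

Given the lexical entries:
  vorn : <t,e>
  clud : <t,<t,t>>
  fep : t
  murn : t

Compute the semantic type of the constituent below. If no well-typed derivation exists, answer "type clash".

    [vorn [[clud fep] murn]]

[clud fep]: <t,<t,t>> applied to t yields <t,t>.
[[clud fep] murn]: <t,t> applied to t yields t.
[vorn [[clud fep] murn]]: <t,e> applied to t yields e.

e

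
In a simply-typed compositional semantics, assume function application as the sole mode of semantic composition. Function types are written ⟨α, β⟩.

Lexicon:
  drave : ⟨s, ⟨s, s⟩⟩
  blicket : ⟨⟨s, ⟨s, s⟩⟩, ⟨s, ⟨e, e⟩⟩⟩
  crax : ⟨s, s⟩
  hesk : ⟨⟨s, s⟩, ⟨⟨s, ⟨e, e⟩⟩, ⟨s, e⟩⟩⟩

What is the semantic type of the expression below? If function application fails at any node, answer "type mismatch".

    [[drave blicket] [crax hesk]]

⟨s, e⟩

[drave blicket]: functor blicket : ⟨⟨s, ⟨s, s⟩⟩, ⟨s, ⟨e, e⟩⟩⟩, argument drave : ⟨s, ⟨s, s⟩⟩; result ⟨s, ⟨e, e⟩⟩.
[crax hesk]: functor hesk : ⟨⟨s, s⟩, ⟨⟨s, ⟨e, e⟩⟩, ⟨s, e⟩⟩⟩, argument crax : ⟨s, s⟩; result ⟨⟨s, ⟨e, e⟩⟩, ⟨s, e⟩⟩.
[[drave blicket] [crax hesk]]: functor [crax hesk] : ⟨⟨s, ⟨e, e⟩⟩, ⟨s, e⟩⟩, argument [drave blicket] : ⟨s, ⟨e, e⟩⟩; result ⟨s, e⟩.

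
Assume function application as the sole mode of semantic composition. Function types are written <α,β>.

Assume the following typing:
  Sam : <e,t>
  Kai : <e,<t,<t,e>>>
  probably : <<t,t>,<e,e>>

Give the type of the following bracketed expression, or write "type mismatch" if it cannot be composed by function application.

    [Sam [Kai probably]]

type mismatch

[Kai probably]: <e,<t,<t,e>>> and <<t,t>,<e,e>> cannot combine by function application — type clash.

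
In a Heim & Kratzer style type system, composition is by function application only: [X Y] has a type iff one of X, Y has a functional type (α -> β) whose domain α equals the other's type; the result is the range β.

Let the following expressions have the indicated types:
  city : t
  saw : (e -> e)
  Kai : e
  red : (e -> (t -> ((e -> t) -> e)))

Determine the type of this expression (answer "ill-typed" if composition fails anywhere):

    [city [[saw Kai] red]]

[saw Kai]: (e -> e) applied to e yields e.
[[saw Kai] red]: (e -> (t -> ((e -> t) -> e))) applied to e yields (t -> ((e -> t) -> e)).
[city [[saw Kai] red]]: (t -> ((e -> t) -> e)) applied to t yields ((e -> t) -> e).

((e -> t) -> e)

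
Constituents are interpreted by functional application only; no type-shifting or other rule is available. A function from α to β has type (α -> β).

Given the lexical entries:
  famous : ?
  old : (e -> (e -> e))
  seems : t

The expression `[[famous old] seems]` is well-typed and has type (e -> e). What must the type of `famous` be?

For [[famous old] seems] to have type (e -> e) with seems of type t, [famous old] must be the function: [famous old] : (t -> (e -> e)).
For [famous old] to have type (t -> (e -> e)) with old of type (e -> (e -> e)), famous must be the function: famous : ((e -> (e -> e)) -> (t -> (e -> e))).

((e -> (e -> e)) -> (t -> (e -> e)))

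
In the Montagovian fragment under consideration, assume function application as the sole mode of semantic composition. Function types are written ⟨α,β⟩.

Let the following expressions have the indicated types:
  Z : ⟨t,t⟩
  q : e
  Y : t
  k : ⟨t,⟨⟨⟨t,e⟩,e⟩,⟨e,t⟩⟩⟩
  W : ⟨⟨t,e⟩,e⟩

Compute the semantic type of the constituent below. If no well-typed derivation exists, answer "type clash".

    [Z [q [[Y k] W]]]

[Y k]: ⟨t,⟨⟨⟨t,e⟩,e⟩,⟨e,t⟩⟩⟩ applied to t yields ⟨⟨⟨t,e⟩,e⟩,⟨e,t⟩⟩.
[[Y k] W]: ⟨⟨⟨t,e⟩,e⟩,⟨e,t⟩⟩ applied to ⟨⟨t,e⟩,e⟩ yields ⟨e,t⟩.
[q [[Y k] W]]: ⟨e,t⟩ applied to e yields t.
[Z [q [[Y k] W]]]: ⟨t,t⟩ applied to t yields t.

t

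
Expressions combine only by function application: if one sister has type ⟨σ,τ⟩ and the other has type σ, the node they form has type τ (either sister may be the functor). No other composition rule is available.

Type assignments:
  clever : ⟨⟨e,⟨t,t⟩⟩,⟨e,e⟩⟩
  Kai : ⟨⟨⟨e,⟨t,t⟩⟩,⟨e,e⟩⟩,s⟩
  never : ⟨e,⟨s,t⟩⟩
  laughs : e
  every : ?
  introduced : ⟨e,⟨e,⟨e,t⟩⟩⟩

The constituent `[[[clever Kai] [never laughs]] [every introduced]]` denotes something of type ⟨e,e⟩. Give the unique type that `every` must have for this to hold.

⟨⟨e,⟨e,⟨e,t⟩⟩⟩,⟨t,⟨e,e⟩⟩⟩

For [[[clever Kai] [never laughs]] [every introduced]] to have type ⟨e,e⟩ with [[clever Kai] [never laughs]] of type t, [every introduced] must be the function: [every introduced] : ⟨t,⟨e,e⟩⟩.
For [every introduced] to have type ⟨t,⟨e,e⟩⟩ with introduced of type ⟨e,⟨e,⟨e,t⟩⟩⟩, every must be the function: every : ⟨⟨e,⟨e,⟨e,t⟩⟩⟩,⟨t,⟨e,e⟩⟩⟩.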